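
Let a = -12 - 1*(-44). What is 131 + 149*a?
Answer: 4899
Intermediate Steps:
a = 32 (a = -12 + 44 = 32)
131 + 149*a = 131 + 149*32 = 131 + 4768 = 4899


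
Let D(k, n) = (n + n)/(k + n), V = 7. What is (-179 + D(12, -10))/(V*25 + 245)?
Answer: -9/20 ≈ -0.45000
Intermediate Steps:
D(k, n) = 2*n/(k + n) (D(k, n) = (2*n)/(k + n) = 2*n/(k + n))
(-179 + D(12, -10))/(V*25 + 245) = (-179 + 2*(-10)/(12 - 10))/(7*25 + 245) = (-179 + 2*(-10)/2)/(175 + 245) = (-179 + 2*(-10)*(½))/420 = (-179 - 10)*(1/420) = -189*1/420 = -9/20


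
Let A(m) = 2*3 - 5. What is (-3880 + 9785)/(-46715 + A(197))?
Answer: -5905/46714 ≈ -0.12641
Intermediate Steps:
A(m) = 1 (A(m) = 6 - 5 = 1)
(-3880 + 9785)/(-46715 + A(197)) = (-3880 + 9785)/(-46715 + 1) = 5905/(-46714) = 5905*(-1/46714) = -5905/46714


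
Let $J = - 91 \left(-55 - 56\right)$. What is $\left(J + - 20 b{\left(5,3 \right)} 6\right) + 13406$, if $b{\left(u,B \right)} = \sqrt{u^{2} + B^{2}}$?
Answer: $23507 - 120 \sqrt{34} \approx 22807.0$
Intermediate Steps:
$J = 10101$ ($J = \left(-91\right) \left(-111\right) = 10101$)
$b{\left(u,B \right)} = \sqrt{B^{2} + u^{2}}$
$\left(J + - 20 b{\left(5,3 \right)} 6\right) + 13406 = \left(10101 + - 20 \sqrt{3^{2} + 5^{2}} \cdot 6\right) + 13406 = \left(10101 + - 20 \sqrt{9 + 25} \cdot 6\right) + 13406 = \left(10101 + - 20 \sqrt{34} \cdot 6\right) + 13406 = \left(10101 - 120 \sqrt{34}\right) + 13406 = 23507 - 120 \sqrt{34}$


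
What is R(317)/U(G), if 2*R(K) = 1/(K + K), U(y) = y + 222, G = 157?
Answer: 1/480572 ≈ 2.0809e-6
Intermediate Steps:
U(y) = 222 + y
R(K) = 1/(4*K) (R(K) = 1/(2*(K + K)) = 1/(2*((2*K))) = (1/(2*K))/2 = 1/(4*K))
R(317)/U(G) = ((¼)/317)/(222 + 157) = ((¼)*(1/317))/379 = (1/1268)*(1/379) = 1/480572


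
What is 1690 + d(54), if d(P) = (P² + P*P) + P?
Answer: 7576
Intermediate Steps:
d(P) = P + 2*P² (d(P) = (P² + P²) + P = 2*P² + P = P + 2*P²)
1690 + d(54) = 1690 + 54*(1 + 2*54) = 1690 + 54*(1 + 108) = 1690 + 54*109 = 1690 + 5886 = 7576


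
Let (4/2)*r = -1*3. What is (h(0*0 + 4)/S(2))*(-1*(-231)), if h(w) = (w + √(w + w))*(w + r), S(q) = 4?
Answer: 1155/2 + 1155*√2/4 ≈ 985.85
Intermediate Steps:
r = -3/2 (r = (-1*3)/2 = (½)*(-3) = -3/2 ≈ -1.5000)
h(w) = (-3/2 + w)*(w + √2*√w) (h(w) = (w + √(w + w))*(w - 3/2) = (w + √(2*w))*(-3/2 + w) = (w + √2*√w)*(-3/2 + w) = (-3/2 + w)*(w + √2*√w))
(h(0*0 + 4)/S(2))*(-1*(-231)) = (((0*0 + 4)² - 3*(0*0 + 4)/2 + √2*(0*0 + 4)^(3/2) - 3*√2*√(0*0 + 4)/2)/4)*(-1*(-231)) = (((0 + 4)² - 3*(0 + 4)/2 + √2*(0 + 4)^(3/2) - 3*√2*√(0 + 4)/2)*(¼))*231 = ((4² - 3/2*4 + √2*4^(3/2) - 3*√2*√4/2)*(¼))*231 = ((16 - 6 + √2*8 - 3/2*√2*2)*(¼))*231 = ((16 - 6 + 8*√2 - 3*√2)*(¼))*231 = ((10 + 5*√2)*(¼))*231 = (5/2 + 5*√2/4)*231 = 1155/2 + 1155*√2/4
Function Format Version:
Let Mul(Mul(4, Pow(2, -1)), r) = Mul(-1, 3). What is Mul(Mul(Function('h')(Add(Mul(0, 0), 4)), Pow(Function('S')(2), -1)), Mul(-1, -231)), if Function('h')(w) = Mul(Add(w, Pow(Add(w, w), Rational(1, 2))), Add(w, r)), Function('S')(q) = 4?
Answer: Add(Rational(1155, 2), Mul(Rational(1155, 4), Pow(2, Rational(1, 2)))) ≈ 985.85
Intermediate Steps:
r = Rational(-3, 2) (r = Mul(Rational(1, 2), Mul(-1, 3)) = Mul(Rational(1, 2), -3) = Rational(-3, 2) ≈ -1.5000)
Function('h')(w) = Mul(Add(Rational(-3, 2), w), Add(w, Mul(Pow(2, Rational(1, 2)), Pow(w, Rational(1, 2))))) (Function('h')(w) = Mul(Add(w, Pow(Add(w, w), Rational(1, 2))), Add(w, Rational(-3, 2))) = Mul(Add(w, Pow(Mul(2, w), Rational(1, 2))), Add(Rational(-3, 2), w)) = Mul(Add(w, Mul(Pow(2, Rational(1, 2)), Pow(w, Rational(1, 2)))), Add(Rational(-3, 2), w)) = Mul(Add(Rational(-3, 2), w), Add(w, Mul(Pow(2, Rational(1, 2)), Pow(w, Rational(1, 2))))))
Mul(Mul(Function('h')(Add(Mul(0, 0), 4)), Pow(Function('S')(2), -1)), Mul(-1, -231)) = Mul(Mul(Add(Pow(Add(Mul(0, 0), 4), 2), Mul(Rational(-3, 2), Add(Mul(0, 0), 4)), Mul(Pow(2, Rational(1, 2)), Pow(Add(Mul(0, 0), 4), Rational(3, 2))), Mul(Rational(-3, 2), Pow(2, Rational(1, 2)), Pow(Add(Mul(0, 0), 4), Rational(1, 2)))), Pow(4, -1)), Mul(-1, -231)) = Mul(Mul(Add(Pow(Add(0, 4), 2), Mul(Rational(-3, 2), Add(0, 4)), Mul(Pow(2, Rational(1, 2)), Pow(Add(0, 4), Rational(3, 2))), Mul(Rational(-3, 2), Pow(2, Rational(1, 2)), Pow(Add(0, 4), Rational(1, 2)))), Rational(1, 4)), 231) = Mul(Mul(Add(Pow(4, 2), Mul(Rational(-3, 2), 4), Mul(Pow(2, Rational(1, 2)), Pow(4, Rational(3, 2))), Mul(Rational(-3, 2), Pow(2, Rational(1, 2)), Pow(4, Rational(1, 2)))), Rational(1, 4)), 231) = Mul(Mul(Add(16, -6, Mul(Pow(2, Rational(1, 2)), 8), Mul(Rational(-3, 2), Pow(2, Rational(1, 2)), 2)), Rational(1, 4)), 231) = Mul(Mul(Add(16, -6, Mul(8, Pow(2, Rational(1, 2))), Mul(-3, Pow(2, Rational(1, 2)))), Rational(1, 4)), 231) = Mul(Mul(Add(10, Mul(5, Pow(2, Rational(1, 2)))), Rational(1, 4)), 231) = Mul(Add(Rational(5, 2), Mul(Rational(5, 4), Pow(2, Rational(1, 2)))), 231) = Add(Rational(1155, 2), Mul(Rational(1155, 4), Pow(2, Rational(1, 2))))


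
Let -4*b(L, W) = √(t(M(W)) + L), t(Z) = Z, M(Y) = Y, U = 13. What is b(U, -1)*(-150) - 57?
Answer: -57 + 75*√3 ≈ 72.904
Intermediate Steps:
b(L, W) = -√(L + W)/4 (b(L, W) = -√(W + L)/4 = -√(L + W)/4)
b(U, -1)*(-150) - 57 = -√(13 - 1)/4*(-150) - 57 = -√3/2*(-150) - 57 = 75*√3 - 57 = -57 + 75*√3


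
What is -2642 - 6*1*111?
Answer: -3308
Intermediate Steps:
-2642 - 6*1*111 = -2642 - 6*111 = -2642 - 666 = -3308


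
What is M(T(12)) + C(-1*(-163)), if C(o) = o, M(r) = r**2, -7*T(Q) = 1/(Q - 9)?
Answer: 71884/441 ≈ 163.00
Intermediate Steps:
T(Q) = -1/(7*(-9 + Q)) (T(Q) = -1/(7*(Q - 9)) = -1/(7*(-9 + Q)))
M(T(12)) + C(-1*(-163)) = (-1/(-63 + 7*12))**2 - 1*(-163) = (-1/(-63 + 84))**2 + 163 = (-1/21)**2 + 163 = 1/441 + 163 = 71884/441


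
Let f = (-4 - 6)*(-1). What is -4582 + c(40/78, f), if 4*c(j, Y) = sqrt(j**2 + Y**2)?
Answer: -4582 + 25*sqrt(61)/78 ≈ -4579.5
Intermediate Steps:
f = 10 (f = -10*(-1) = 10)
c(j, Y) = sqrt(Y**2 + j**2)/4 (c(j, Y) = sqrt(j**2 + Y**2)/4 = sqrt(Y**2 + j**2)/4)
-4582 + c(40/78, f) = -4582 + sqrt(10**2 + (40/78)**2)/4 = -4582 + sqrt(100 + (40*(1/78))**2)/4 = -4582 + sqrt(100 + (20/39)**2)/4 = -4582 + sqrt(100 + 400/1521)/4 = -4582 + sqrt(152500/1521)/4 = -4582 + (50*sqrt(61)/39)/4 = -4582 + 25*sqrt(61)/78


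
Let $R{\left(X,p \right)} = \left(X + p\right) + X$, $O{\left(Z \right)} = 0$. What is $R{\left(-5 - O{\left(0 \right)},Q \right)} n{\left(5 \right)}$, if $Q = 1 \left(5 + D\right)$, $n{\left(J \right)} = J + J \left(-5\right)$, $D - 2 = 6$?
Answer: $-60$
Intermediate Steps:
$D = 8$ ($D = 2 + 6 = 8$)
$n{\left(J \right)} = - 4 J$ ($n{\left(J \right)} = J - 5 J = - 4 J$)
$Q = 13$ ($Q = 1 \left(5 + 8\right) = 1 \cdot 13 = 13$)
$R{\left(X,p \right)} = p + 2 X$
$R{\left(-5 - O{\left(0 \right)},Q \right)} n{\left(5 \right)} = \left(13 + 2 \left(-5 - 0\right)\right) \left(\left(-4\right) 5\right) = \left(13 + 2 \left(-5 + 0\right)\right) \left(-20\right) = \left(13 + 2 \left(-5\right)\right) \left(-20\right) = \left(13 - 10\right) \left(-20\right) = 3 \left(-20\right) = -60$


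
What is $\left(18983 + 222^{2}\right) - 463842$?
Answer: $-395575$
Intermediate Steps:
$\left(18983 + 222^{2}\right) - 463842 = \left(18983 + 49284\right) - 463842 = 68267 - 463842 = -395575$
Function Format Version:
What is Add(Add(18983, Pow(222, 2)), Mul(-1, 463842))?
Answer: -395575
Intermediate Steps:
Add(Add(18983, Pow(222, 2)), Mul(-1, 463842)) = Add(Add(18983, 49284), -463842) = Add(68267, -463842) = -395575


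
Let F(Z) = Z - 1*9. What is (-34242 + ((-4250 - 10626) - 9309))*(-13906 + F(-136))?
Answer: 820957777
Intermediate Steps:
F(Z) = -9 + Z (F(Z) = Z - 9 = -9 + Z)
(-34242 + ((-4250 - 10626) - 9309))*(-13906 + F(-136)) = (-34242 + ((-4250 - 10626) - 9309))*(-13906 + (-9 - 136)) = (-34242 + (-14876 - 9309))*(-13906 - 145) = (-34242 - 24185)*(-14051) = -58427*(-14051) = 820957777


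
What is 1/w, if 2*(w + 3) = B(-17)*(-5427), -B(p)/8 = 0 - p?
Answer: 1/369033 ≈ 2.7098e-6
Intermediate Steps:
B(p) = 8*p (B(p) = -8*(0 - p) = -(-8)*p = 8*p)
w = 369033 (w = -3 + ((8*(-17))*(-5427))/2 = -3 + (-136*(-5427))/2 = -3 + (½)*738072 = -3 + 369036 = 369033)
1/w = 1/369033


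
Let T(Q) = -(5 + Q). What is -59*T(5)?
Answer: 590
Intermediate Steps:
T(Q) = -5 - Q
-59*T(5) = -59*(-5 - 1*5) = -59*(-5 - 5) = -59*(-10) = 590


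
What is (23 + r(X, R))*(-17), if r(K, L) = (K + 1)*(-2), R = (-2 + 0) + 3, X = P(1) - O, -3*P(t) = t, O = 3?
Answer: -1411/3 ≈ -470.33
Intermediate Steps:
P(t) = -t/3
X = -10/3 (X = -1/3*1 - 1*3 = -1/3 - 3 = -10/3 ≈ -3.3333)
R = 1 (R = -2 + 3 = 1)
r(K, L) = -2 - 2*K (r(K, L) = (1 + K)*(-2) = -2 - 2*K)
(23 + r(X, R))*(-17) = (23 + (-2 - 2*(-10/3)))*(-17) = (23 + (-2 + 20/3))*(-17) = (23 + 14/3)*(-17) = (83/3)*(-17) = -1411/3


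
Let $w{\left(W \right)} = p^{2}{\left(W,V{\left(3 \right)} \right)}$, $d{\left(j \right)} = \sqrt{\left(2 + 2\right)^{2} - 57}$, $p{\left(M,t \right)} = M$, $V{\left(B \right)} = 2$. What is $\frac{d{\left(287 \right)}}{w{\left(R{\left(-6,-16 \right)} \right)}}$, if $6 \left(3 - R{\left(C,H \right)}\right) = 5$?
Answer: $\frac{36 i \sqrt{41}}{169} \approx 1.364 i$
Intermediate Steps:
$R{\left(C,H \right)} = \frac{13}{6}$ ($R{\left(C,H \right)} = 3 - \frac{5}{6} = \frac{13}{6}$)
$d{\left(j \right)} = i \sqrt{41}$ ($d{\left(j \right)} = \sqrt{4^{2} - 57} = \sqrt{16 - 57} = \sqrt{-41} = i \sqrt{41}$)
$w{\left(W \right)} = W^{2}$
$\frac{d{\left(287 \right)}}{w{\left(R{\left(-6,-16 \right)} \right)}} = \frac{i \sqrt{41}}{\left(\frac{13}{6}\right)^{2}} = \frac{i \sqrt{41}}{\frac{169}{36}} = i \sqrt{41} \cdot \frac{36}{169} = \frac{36 i \sqrt{41}}{169}$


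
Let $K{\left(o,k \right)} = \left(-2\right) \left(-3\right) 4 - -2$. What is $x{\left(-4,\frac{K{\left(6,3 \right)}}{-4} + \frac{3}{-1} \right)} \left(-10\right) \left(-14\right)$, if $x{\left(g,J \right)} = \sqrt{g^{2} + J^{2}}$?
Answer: $350 \sqrt{17} \approx 1443.1$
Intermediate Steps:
$K{\left(o,k \right)} = 26$ ($K{\left(o,k \right)} = 6 \cdot 4 + 2 = 24 + 2 = 26$)
$x{\left(g,J \right)} = \sqrt{J^{2} + g^{2}}$
$x{\left(-4,\frac{K{\left(6,3 \right)}}{-4} + \frac{3}{-1} \right)} \left(-10\right) \left(-14\right) = \sqrt{\left(\frac{26}{-4} + \frac{3}{-1}\right)^{2} + \left(-4\right)^{2}} \left(-10\right) \left(-14\right) = \sqrt{\left(26 \left(- \frac{1}{4}\right) + 3 \left(-1\right)\right)^{2} + 16} \left(-10\right) \left(-14\right) = \sqrt{\left(- \frac{13}{2} - 3\right)^{2} + 16} \left(-10\right) \left(-14\right) = \sqrt{\left(- \frac{19}{2}\right)^{2} + 16} \left(-10\right) \left(-14\right) = \sqrt{\frac{361}{4} + 16} \left(-10\right) \left(-14\right) = \sqrt{\frac{425}{4}} \left(-10\right) \left(-14\right) = \frac{5 \sqrt{17}}{2} \left(-10\right) \left(-14\right) = - 25 \sqrt{17} \left(-14\right) = 350 \sqrt{17}$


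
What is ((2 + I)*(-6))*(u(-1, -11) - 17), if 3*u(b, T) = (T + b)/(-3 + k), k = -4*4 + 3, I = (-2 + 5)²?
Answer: 2211/2 ≈ 1105.5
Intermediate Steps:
I = 9 (I = 3² = 9)
k = -13 (k = -16 + 3 = -13)
u(b, T) = -T/48 - b/48 (u(b, T) = ((T + b)/(-3 - 13))/3 = ((T + b)/(-16))/3 = ((T + b)*(-1/16))/3 = (-T/16 - b/16)/3 = -T/48 - b/48)
((2 + I)*(-6))*(u(-1, -11) - 17) = ((2 + 9)*(-6))*((-1/48*(-11) - 1/48*(-1)) - 17) = (11*(-6))*((11/48 + 1/48) - 17) = -66*(¼ - 17) = -66*(-67/4) = 2211/2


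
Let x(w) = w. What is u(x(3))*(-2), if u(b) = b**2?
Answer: -18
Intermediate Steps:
u(x(3))*(-2) = 3**2*(-2) = 9*(-2) = -18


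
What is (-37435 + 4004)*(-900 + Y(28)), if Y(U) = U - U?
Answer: 30087900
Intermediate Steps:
Y(U) = 0
(-37435 + 4004)*(-900 + Y(28)) = (-37435 + 4004)*(-900 + 0) = -33431*(-900) = 30087900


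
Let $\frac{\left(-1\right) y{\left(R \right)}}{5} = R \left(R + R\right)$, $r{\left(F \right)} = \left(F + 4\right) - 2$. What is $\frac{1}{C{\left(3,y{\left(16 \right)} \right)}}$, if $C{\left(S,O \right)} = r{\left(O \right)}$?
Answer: $- \frac{1}{2558} \approx -0.00039093$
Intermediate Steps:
$r{\left(F \right)} = 2 + F$ ($r{\left(F \right)} = \left(4 + F\right) - 2 = 2 + F$)
$y{\left(R \right)} = - 10 R^{2}$ ($y{\left(R \right)} = - 5 R \left(R + R\right) = - 5 R 2 R = - 5 \cdot 2 R^{2} = - 10 R^{2}$)
$C{\left(S,O \right)} = 2 + O$
$\frac{1}{C{\left(3,y{\left(16 \right)} \right)}} = \frac{1}{2 - 10 \cdot 16^{2}} = \frac{1}{2 - 2560} = \frac{1}{-2558} = - \frac{1}{2558}$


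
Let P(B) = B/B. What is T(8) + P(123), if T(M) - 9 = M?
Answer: 18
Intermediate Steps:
P(B) = 1
T(M) = 9 + M
T(8) + P(123) = (9 + 8) + 1 = 17 + 1 = 18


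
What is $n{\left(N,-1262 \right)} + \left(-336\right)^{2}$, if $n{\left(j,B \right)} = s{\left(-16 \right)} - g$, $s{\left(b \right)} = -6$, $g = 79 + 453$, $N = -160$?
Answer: $112358$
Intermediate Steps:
$g = 532$
$n{\left(j,B \right)} = -538$ ($n{\left(j,B \right)} = -6 - 532 = -538$)
$n{\left(N,-1262 \right)} + \left(-336\right)^{2} = -538 + \left(-336\right)^{2} = -538 + 112896 = 112358$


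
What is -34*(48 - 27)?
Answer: -714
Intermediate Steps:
-34*(48 - 27) = -34*21 = -714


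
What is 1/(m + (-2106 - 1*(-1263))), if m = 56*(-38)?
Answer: -1/2971 ≈ -0.00033659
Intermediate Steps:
m = -2128
1/(m + (-2106 - 1*(-1263))) = 1/(-2128 + (-2106 - 1*(-1263))) = 1/(-2128 + (-2106 + 1263)) = 1/(-2128 - 843) = 1/(-2971) = -1/2971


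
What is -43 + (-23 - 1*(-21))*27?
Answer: -97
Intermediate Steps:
-43 + (-23 - 1*(-21))*27 = -43 + (-23 + 21)*27 = -43 - 2*27 = -43 - 54 = -97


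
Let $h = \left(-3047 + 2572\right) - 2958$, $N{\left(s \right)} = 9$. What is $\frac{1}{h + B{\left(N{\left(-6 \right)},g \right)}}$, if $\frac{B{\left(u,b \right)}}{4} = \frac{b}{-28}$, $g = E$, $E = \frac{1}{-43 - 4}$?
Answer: $- \frac{329}{1129456} \approx -0.00029129$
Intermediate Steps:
$E = - \frac{1}{47}$ ($E = \frac{1}{-47} = - \frac{1}{47} \approx -0.021277$)
$h = -3433$ ($h = -475 - 2958 = -3433$)
$g = - \frac{1}{47} \approx -0.021277$
$B{\left(u,b \right)} = - \frac{b}{7}$ ($B{\left(u,b \right)} = 4 \frac{b}{-28} = 4 b \left(- \frac{1}{28}\right) = 4 \left(- \frac{b}{28}\right) = - \frac{b}{7}$)
$\frac{1}{h + B{\left(N{\left(-6 \right)},g \right)}} = \frac{1}{-3433 - - \frac{1}{329}} = \frac{1}{-3433 + \frac{1}{329}} = \frac{1}{- \frac{1129456}{329}} = - \frac{329}{1129456}$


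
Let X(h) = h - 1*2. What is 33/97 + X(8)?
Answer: 615/97 ≈ 6.3402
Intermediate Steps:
X(h) = -2 + h (X(h) = h - 2 = -2 + h)
33/97 + X(8) = 33/97 + (-2 + 8) = 33*(1/97) + 6 = 33/97 + 6 = 615/97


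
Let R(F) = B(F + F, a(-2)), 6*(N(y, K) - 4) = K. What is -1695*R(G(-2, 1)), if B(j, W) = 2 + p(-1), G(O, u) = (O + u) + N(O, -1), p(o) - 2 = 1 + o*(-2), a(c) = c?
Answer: -11865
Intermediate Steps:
N(y, K) = 4 + K/6
p(o) = 3 - 2*o (p(o) = 2 + (1 + o*(-2)) = 2 + (1 - 2*o) = 3 - 2*o)
G(O, u) = 23/6 + O + u (G(O, u) = (O + u) + (4 + (⅙)*(-1)) = (O + u) + (4 - ⅙) = (O + u) + 23/6 = 23/6 + O + u)
B(j, W) = 7 (B(j, W) = 2 + (3 - 2*(-1)) = 2 + (3 + 2) = 2 + 5 = 7)
R(F) = 7
-1695*R(G(-2, 1)) = -1695*7 = -11865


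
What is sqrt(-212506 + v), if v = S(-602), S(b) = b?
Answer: 2*I*sqrt(53277) ≈ 461.64*I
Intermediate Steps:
v = -602
sqrt(-212506 + v) = sqrt(-212506 - 602) = sqrt(-213108) = 2*I*sqrt(53277)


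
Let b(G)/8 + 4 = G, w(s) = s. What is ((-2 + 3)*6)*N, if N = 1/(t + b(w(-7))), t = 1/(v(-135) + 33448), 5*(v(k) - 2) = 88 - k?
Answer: -1004838/14737619 ≈ -0.068182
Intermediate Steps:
v(k) = 98/5 - k/5 (v(k) = 2 + (88 - k)/5 = 2 + (88/5 - k/5) = 98/5 - k/5)
b(G) = -32 + 8*G
t = 5/167473 (t = 1/((98/5 - ⅕*(-135)) + 33448) = 1/((98/5 + 27) + 33448) = 1/(233/5 + 33448) = 1/(167473/5) = 5/167473 ≈ 2.9856e-5)
N = -167473/14737619 (N = 1/(5/167473 + (-32 + 8*(-7))) = 1/(5/167473 + (-32 - 56)) = 1/(5/167473 - 88) = 1/(-14737619/167473) = -167473/14737619 ≈ -0.011364)
((-2 + 3)*6)*N = ((-2 + 3)*6)*(-167473/14737619) = (1*6)*(-167473/14737619) = 6*(-167473/14737619) = -1004838/14737619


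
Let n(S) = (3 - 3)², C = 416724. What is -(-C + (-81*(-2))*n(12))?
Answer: 416724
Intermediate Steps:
n(S) = 0 (n(S) = 0² = 0)
-(-C + (-81*(-2))*n(12)) = -(-1*416724 - 81*(-2)*0) = -(-416724 + 162*0) = -(-416724 + 0) = -1*(-416724) = 416724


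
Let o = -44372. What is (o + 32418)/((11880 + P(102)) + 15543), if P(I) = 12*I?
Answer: -11954/28647 ≈ -0.41729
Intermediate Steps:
(o + 32418)/((11880 + P(102)) + 15543) = (-44372 + 32418)/((11880 + 12*102) + 15543) = -11954/((11880 + 1224) + 15543) = -11954/(13104 + 15543) = -11954/28647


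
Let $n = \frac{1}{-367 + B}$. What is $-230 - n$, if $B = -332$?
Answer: $- \frac{160769}{699} \approx -230.0$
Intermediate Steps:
$n = - \frac{1}{699}$ ($n = \frac{1}{-367 - 332} = \frac{1}{-699} = - \frac{1}{699} \approx -0.0014306$)
$-230 - n = -230 - - \frac{1}{699} = -230 + \frac{1}{699} = - \frac{160769}{699}$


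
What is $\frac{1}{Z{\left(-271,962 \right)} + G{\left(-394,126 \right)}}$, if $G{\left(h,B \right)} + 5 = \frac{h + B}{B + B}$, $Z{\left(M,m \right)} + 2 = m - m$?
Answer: $- \frac{63}{508} \approx -0.12402$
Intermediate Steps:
$Z{\left(M,m \right)} = -2$ ($Z{\left(M,m \right)} = -2 + \left(m - m\right) = -2 + 0 = -2$)
$G{\left(h,B \right)} = -5 + \frac{B + h}{2 B}$ ($G{\left(h,B \right)} = -5 + \frac{h + B}{B + B} = -5 + \frac{B + h}{2 B}$)
$\frac{1}{Z{\left(-271,962 \right)} + G{\left(-394,126 \right)}} = \frac{1}{-2 + \frac{-394 - 1134}{2 \cdot 126}} = \frac{1}{-2 + \frac{1}{2} \cdot \frac{1}{126} \left(-394 - 1134\right)} = \frac{1}{-2 + \frac{1}{2} \cdot \frac{1}{126} \left(-1528\right)} = \frac{1}{-2 - \frac{382}{63}} = \frac{1}{- \frac{508}{63}} = - \frac{63}{508}$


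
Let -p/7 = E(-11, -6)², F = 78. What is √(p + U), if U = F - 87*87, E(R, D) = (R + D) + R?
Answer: I*√12979 ≈ 113.93*I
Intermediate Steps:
E(R, D) = D + 2*R (E(R, D) = (D + R) + R = D + 2*R)
U = -7491 (U = 78 - 87*87 = 78 - 7569 = -7491)
p = -5488 (p = -7*(-6 + 2*(-11))² = -7*(-6 - 22)² = -7*(-28)² = -7*784 = -5488)
√(p + U) = √(-5488 - 7491) = √(-12979) = I*√12979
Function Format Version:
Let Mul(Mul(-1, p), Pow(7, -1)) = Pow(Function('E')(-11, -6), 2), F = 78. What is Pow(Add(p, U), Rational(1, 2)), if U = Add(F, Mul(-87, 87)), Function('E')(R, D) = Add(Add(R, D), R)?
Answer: Mul(I, Pow(12979, Rational(1, 2))) ≈ Mul(113.93, I)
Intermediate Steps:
Function('E')(R, D) = Add(D, Mul(2, R)) (Function('E')(R, D) = Add(Add(D, R), R) = Add(D, Mul(2, R)))
U = -7491 (U = Add(78, Mul(-87, 87)) = Add(78, -7569) = -7491)
p = -5488 (p = Mul(-7, Pow(Add(-6, Mul(2, -11)), 2)) = Mul(-7, Pow(Add(-6, -22), 2)) = Mul(-7, Pow(-28, 2)) = Mul(-7, 784) = -5488)
Pow(Add(p, U), Rational(1, 2)) = Pow(Add(-5488, -7491), Rational(1, 2)) = Pow(-12979, Rational(1, 2)) = Mul(I, Pow(12979, Rational(1, 2)))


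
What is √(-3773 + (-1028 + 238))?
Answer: 39*I*√3 ≈ 67.55*I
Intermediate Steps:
√(-3773 + (-1028 + 238)) = √(-3773 - 790) = √(-4563) = 39*I*√3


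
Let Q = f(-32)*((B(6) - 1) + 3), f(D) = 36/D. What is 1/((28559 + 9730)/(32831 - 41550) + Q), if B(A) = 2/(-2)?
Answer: -69752/384783 ≈ -0.18128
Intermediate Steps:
B(A) = -1 (B(A) = 2*(-1/2) = -1)
Q = -9/8 (Q = (36/(-32))*((-1 - 1) + 3) = (36*(-1/32))*(-2 + 3) = -9/8*1 = -9/8 ≈ -1.1250)
1/((28559 + 9730)/(32831 - 41550) + Q) = 1/((28559 + 9730)/(32831 - 41550) - 9/8) = 1/(38289/(-8719) - 9/8) = 1/(38289*(-1/8719) - 9/8) = 1/(-38289/8719 - 9/8) = 1/(-384783/69752) = -69752/384783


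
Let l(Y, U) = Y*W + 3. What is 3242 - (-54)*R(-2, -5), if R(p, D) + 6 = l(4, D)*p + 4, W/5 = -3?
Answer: 9290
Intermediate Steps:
W = -15 (W = 5*(-3) = -15)
l(Y, U) = 3 - 15*Y (l(Y, U) = Y*(-15) + 3 = -15*Y + 3 = 3 - 15*Y)
R(p, D) = -2 - 57*p (R(p, D) = -6 + ((3 - 15*4)*p + 4) = -6 + ((3 - 60)*p + 4) = -6 + (-57*p + 4) = -6 + (4 - 57*p) = -2 - 57*p)
3242 - (-54)*R(-2, -5) = 3242 - (-54)*(-2 - 57*(-2)) = 3242 - (-54)*(-2 + 114) = 3242 - (-54)*112 = 3242 - 1*(-6048) = 3242 + 6048 = 9290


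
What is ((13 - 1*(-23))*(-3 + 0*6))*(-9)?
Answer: 972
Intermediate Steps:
((13 - 1*(-23))*(-3 + 0*6))*(-9) = ((13 + 23)*(-3 + 0))*(-9) = (36*(-3))*(-9) = -108*(-9) = 972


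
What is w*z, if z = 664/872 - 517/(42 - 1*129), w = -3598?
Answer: -228739252/9483 ≈ -24121.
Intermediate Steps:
z = 63574/9483 (z = 664*(1/872) - 517/(42 - 129) = 83/109 - 517/(-87) = 83/109 - 517*(-1/87) = 83/109 + 517/87 = 63574/9483 ≈ 6.7040)
w*z = -3598*63574/9483 = -228739252/9483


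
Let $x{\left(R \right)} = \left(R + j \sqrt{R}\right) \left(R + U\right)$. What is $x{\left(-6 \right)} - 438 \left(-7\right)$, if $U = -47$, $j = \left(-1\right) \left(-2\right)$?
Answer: $3384 - 106 i \sqrt{6} \approx 3384.0 - 259.65 i$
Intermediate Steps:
$j = 2$
$x{\left(R \right)} = \left(-47 + R\right) \left(R + 2 \sqrt{R}\right)$ ($x{\left(R \right)} = \left(R + 2 \sqrt{R}\right) \left(R - 47\right) = \left(R + 2 \sqrt{R}\right) \left(-47 + R\right) = \left(-47 + R\right) \left(R + 2 \sqrt{R}\right)$)
$x{\left(-6 \right)} - 438 \left(-7\right) = \left(\left(-6\right)^{2} - 94 \sqrt{-6} - -282 + 2 \left(-6\right)^{\frac{3}{2}}\right) - 438 \left(-7\right) = \left(36 - 94 i \sqrt{6} + 282 + 2 \left(- 6 i \sqrt{6}\right)\right) - -3066 = \left(36 - 94 i \sqrt{6} + 282 - 12 i \sqrt{6}\right) + 3066 = \left(318 - 106 i \sqrt{6}\right) + 3066 = 3384 - 106 i \sqrt{6}$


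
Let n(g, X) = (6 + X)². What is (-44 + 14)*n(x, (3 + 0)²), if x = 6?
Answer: -6750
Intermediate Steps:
(-44 + 14)*n(x, (3 + 0)²) = (-44 + 14)*(6 + (3 + 0)²)² = -30*(6 + 3²)² = -30*(6 + 9)² = -30*15² = -30*225 = -6750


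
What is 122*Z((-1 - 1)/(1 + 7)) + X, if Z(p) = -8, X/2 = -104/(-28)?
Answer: -6780/7 ≈ -968.57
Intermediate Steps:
X = 52/7 (X = 2*(-104/(-28)) = 2*(-104*(-1/28)) = 2*(26/7) = 52/7 ≈ 7.4286)
122*Z((-1 - 1)/(1 + 7)) + X = 122*(-8) + 52/7 = -976 + 52/7 = -6780/7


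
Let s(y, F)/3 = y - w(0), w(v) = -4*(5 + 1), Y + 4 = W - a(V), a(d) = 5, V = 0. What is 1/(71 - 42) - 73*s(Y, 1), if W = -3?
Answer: -76211/29 ≈ -2628.0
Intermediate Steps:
Y = -12 (Y = -4 + (-3 - 1*5) = -4 + (-3 - 5) = -4 - 8 = -12)
w(v) = -24 (w(v) = -4*6 = -24)
s(y, F) = 72 + 3*y (s(y, F) = 3*(y - 1*(-24)) = 3*(y + 24) = 3*(24 + y) = 72 + 3*y)
1/(71 - 42) - 73*s(Y, 1) = 1/(71 - 42) - 73*(72 + 3*(-12)) = 1/29 - 73*(72 - 36) = 1/29 - 73*36 = 1/29 - 2628 = -76211/29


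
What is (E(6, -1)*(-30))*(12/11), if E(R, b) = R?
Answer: -2160/11 ≈ -196.36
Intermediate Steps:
(E(6, -1)*(-30))*(12/11) = (6*(-30))*(12/11) = -2160/11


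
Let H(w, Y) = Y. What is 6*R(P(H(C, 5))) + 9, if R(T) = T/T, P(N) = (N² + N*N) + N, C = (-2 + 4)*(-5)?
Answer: 15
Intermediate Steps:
C = -10 (C = 2*(-5) = -10)
P(N) = N + 2*N² (P(N) = (N² + N²) + N = 2*N² + N = N + 2*N²)
R(T) = 1
6*R(P(H(C, 5))) + 9 = 6*1 + 9 = 6 + 9 = 15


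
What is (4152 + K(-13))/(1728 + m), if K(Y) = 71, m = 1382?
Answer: 4223/3110 ≈ 1.3579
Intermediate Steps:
(4152 + K(-13))/(1728 + m) = (4152 + 71)/(1728 + 1382) = 4223/3110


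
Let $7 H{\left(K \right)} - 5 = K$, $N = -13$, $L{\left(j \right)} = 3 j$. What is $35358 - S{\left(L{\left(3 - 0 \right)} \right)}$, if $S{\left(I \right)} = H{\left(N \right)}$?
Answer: $\frac{247514}{7} \approx 35359.0$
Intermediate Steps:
$H{\left(K \right)} = \frac{5}{7} + \frac{K}{7}$
$S{\left(I \right)} = - \frac{8}{7}$ ($S{\left(I \right)} = \frac{5}{7} + \frac{1}{7} \left(-13\right) = \frac{5}{7} - \frac{13}{7} = - \frac{8}{7}$)
$35358 - S{\left(L{\left(3 - 0 \right)} \right)} = 35358 - - \frac{8}{7} = 35358 + \frac{8}{7} = \frac{247514}{7}$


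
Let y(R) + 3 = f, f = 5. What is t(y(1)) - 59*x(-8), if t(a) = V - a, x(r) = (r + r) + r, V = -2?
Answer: 1412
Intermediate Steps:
x(r) = 3*r (x(r) = 2*r + r = 3*r)
y(R) = 2 (y(R) = -3 + 5 = 2)
t(a) = -2 - a
t(y(1)) - 59*x(-8) = (-2 - 1*2) - 177*(-8) = (-2 - 2) - 59*(-24) = -4 + 1416 = 1412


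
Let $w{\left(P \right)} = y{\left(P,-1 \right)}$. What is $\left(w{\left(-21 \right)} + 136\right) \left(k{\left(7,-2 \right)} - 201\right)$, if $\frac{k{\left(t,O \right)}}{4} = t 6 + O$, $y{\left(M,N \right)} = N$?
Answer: $-5535$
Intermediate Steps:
$w{\left(P \right)} = -1$
$k{\left(t,O \right)} = 4 O + 24 t$ ($k{\left(t,O \right)} = 4 \left(t 6 + O\right) = 4 \left(6 t + O\right) = 4 \left(O + 6 t\right) = 4 O + 24 t$)
$\left(w{\left(-21 \right)} + 136\right) \left(k{\left(7,-2 \right)} - 201\right) = \left(-1 + 136\right) \left(\left(4 \left(-2\right) + 24 \cdot 7\right) - 201\right) = 135 \left(\left(-8 + 168\right) - 201\right) = 135 \left(160 - 201\right) = 135 \left(-41\right) = -5535$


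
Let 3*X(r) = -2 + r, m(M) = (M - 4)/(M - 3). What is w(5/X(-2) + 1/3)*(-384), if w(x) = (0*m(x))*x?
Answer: 0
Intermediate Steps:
m(M) = (-4 + M)/(-3 + M)
X(r) = -2/3 + r/3 (X(r) = (-2 + r)/3 = -2/3 + r/3)
w(x) = 0 (w(x) = (0*((-4 + x)/(-3 + x)))*x = 0*x = 0)
w(5/X(-2) + 1/3)*(-384) = 0*(-384) = 0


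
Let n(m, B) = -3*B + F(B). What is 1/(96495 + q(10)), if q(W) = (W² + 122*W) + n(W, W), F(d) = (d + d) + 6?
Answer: 1/97811 ≈ 1.0224e-5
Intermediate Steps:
F(d) = 6 + 2*d (F(d) = 2*d + 6 = 6 + 2*d)
n(m, B) = 6 - B (n(m, B) = -3*B + (6 + 2*B) = 6 - B)
q(W) = 6 + W² + 121*W (q(W) = (W² + 122*W) + (6 - W) = 6 + W² + 121*W)
1/(96495 + q(10)) = 1/(96495 + (6 + 10² + 121*10)) = 1/(96495 + (6 + 100 + 1210)) = 1/(96495 + 1316) = 1/97811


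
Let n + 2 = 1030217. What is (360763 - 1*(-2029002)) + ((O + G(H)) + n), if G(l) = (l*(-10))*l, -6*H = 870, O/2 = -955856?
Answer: 1298018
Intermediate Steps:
O = -1911712 (O = 2*(-955856) = -1911712)
n = 1030215 (n = -2 + 1030217 = 1030215)
H = -145 (H = -⅙*870 = -145)
G(l) = -10*l² (G(l) = (-10*l)*l = -10*l²)
(360763 - 1*(-2029002)) + ((O + G(H)) + n) = (360763 - 1*(-2029002)) + ((-1911712 - 10*(-145)²) + 1030215) = (360763 + 2029002) + ((-1911712 - 10*21025) + 1030215) = 2389765 + ((-1911712 - 210250) + 1030215) = 2389765 + (-2121962 + 1030215) = 2389765 - 1091747 = 1298018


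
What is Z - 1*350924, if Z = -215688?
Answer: -566612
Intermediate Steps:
Z - 1*350924 = -215688 - 1*350924 = -215688 - 350924 = -566612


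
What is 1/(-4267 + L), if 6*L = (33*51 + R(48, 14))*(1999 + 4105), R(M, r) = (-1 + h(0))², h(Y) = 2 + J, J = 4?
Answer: 3/5200015 ≈ 5.7692e-7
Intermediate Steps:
h(Y) = 6 (h(Y) = 2 + 4 = 6)
R(M, r) = 25 (R(M, r) = (-1 + 6)² = 5² = 25)
L = 5212816/3 (L = ((33*51 + 25)*(1999 + 4105))/6 = ((1683 + 25)*6104)/6 = (1708*6104)/6 = (⅙)*10425632 = 5212816/3 ≈ 1.7376e+6)
1/(-4267 + L) = 1/(-4267 + 5212816/3) = 1/(5200015/3) = 3/5200015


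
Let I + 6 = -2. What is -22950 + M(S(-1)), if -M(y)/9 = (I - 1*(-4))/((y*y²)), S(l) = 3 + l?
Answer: -45891/2 ≈ -22946.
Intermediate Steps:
I = -8 (I = -6 - 2 = -8)
M(y) = 36/y³ (M(y) = -9*(-8 - 1*(-4))/(y*y²) = -9*(-8 + 4)/(y³) = -(-36)/y³ = 36/y³)
-22950 + M(S(-1)) = -22950 + 36/(3 - 1)³ = -22950 + 36/2³ = -22950 + 36*(⅛) = -22950 + 9/2 = -45891/2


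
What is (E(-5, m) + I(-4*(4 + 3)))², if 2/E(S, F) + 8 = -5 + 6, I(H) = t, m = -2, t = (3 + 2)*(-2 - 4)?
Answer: 44944/49 ≈ 917.22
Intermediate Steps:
t = -30 (t = 5*(-6) = -30)
I(H) = -30
E(S, F) = -2/7 (E(S, F) = 2/(-8 + (-5 + 6)) = 2/(-8 + 1) = 2/(-7) = 2*(-⅐) = -2/7)
(E(-5, m) + I(-4*(4 + 3)))² = (-2/7 - 30)² = (-212/7)² = 44944/49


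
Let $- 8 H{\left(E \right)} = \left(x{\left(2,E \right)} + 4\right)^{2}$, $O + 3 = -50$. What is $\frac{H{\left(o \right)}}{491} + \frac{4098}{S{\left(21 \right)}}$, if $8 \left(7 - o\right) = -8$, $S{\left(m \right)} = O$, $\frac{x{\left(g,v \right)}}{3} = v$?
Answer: $- \frac{2017312}{26023} \approx -77.52$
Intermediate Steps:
$x{\left(g,v \right)} = 3 v$
$O = -53$ ($O = -3 - 50 = -53$)
$S{\left(m \right)} = -53$
$o = 8$ ($o = 7 - -1 = 7 + 1 = 8$)
$H{\left(E \right)} = - \frac{\left(4 + 3 E\right)^{2}}{8}$ ($H{\left(E \right)} = - \frac{\left(3 E + 4\right)^{2}}{8} = - \frac{\left(4 + 3 E\right)^{2}}{8}$)
$\frac{H{\left(o \right)}}{491} + \frac{4098}{S{\left(21 \right)}} = \frac{\left(- \frac{1}{8}\right) \left(4 + 3 \cdot 8\right)^{2}}{491} + \frac{4098}{-53} = - \frac{\left(4 + 24\right)^{2}}{8} \cdot \frac{1}{491} + 4098 \left(- \frac{1}{53}\right) = - \frac{28^{2}}{8} \cdot \frac{1}{491} - \frac{4098}{53} = \left(- \frac{1}{8}\right) 784 \cdot \frac{1}{491} - \frac{4098}{53} = \left(-98\right) \frac{1}{491} - \frac{4098}{53} = - \frac{98}{491} - \frac{4098}{53} = - \frac{2017312}{26023}$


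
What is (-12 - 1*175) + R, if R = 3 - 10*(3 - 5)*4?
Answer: -104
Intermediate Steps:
R = 83 (R = 3 - (-20)*4 = 3 - 10*(-8) = 3 + 80 = 83)
(-12 - 1*175) + R = (-12 - 1*175) + 83 = (-12 - 175) + 83 = -187 + 83 = -104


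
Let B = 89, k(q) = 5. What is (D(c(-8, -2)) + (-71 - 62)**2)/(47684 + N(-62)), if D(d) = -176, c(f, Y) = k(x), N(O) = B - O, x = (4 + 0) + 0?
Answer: 17513/47835 ≈ 0.36611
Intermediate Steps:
x = 4 (x = 4 + 0 = 4)
N(O) = 89 - O
c(f, Y) = 5
(D(c(-8, -2)) + (-71 - 62)**2)/(47684 + N(-62)) = (-176 + (-71 - 62)**2)/(47684 + (89 - 1*(-62))) = (-176 + (-133)**2)/(47684 + (89 + 62)) = (-176 + 17689)/(47684 + 151) = 17513/47835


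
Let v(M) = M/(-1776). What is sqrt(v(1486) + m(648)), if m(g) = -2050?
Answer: I*sqrt(404293746)/444 ≈ 45.286*I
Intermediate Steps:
v(M) = -M/1776 (v(M) = M*(-1/1776) = -M/1776)
sqrt(v(1486) + m(648)) = sqrt(-1/1776*1486 - 2050) = sqrt(-743/888 - 2050) = sqrt(-1821143/888) = I*sqrt(404293746)/444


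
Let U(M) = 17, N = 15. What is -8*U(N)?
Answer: -136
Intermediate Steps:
-8*U(N) = -8*17 = -136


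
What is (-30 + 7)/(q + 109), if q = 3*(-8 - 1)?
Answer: -23/82 ≈ -0.28049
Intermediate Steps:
q = -27 (q = 3*(-9) = -27)
(-30 + 7)/(q + 109) = (-30 + 7)/(-27 + 109) = -23/82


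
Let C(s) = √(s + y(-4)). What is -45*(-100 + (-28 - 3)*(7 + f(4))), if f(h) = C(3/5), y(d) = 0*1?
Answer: 14265 + 279*√15 ≈ 15346.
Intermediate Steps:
y(d) = 0
C(s) = √s (C(s) = √(s + 0) = √s)
f(h) = √15/5 (f(h) = √(3/5) = √(3*(⅕)) = √(⅗) = √15/5)
-45*(-100 + (-28 - 3)*(7 + f(4))) = -45*(-100 + (-28 - 3)*(7 + √15/5)) = -45*(-100 - 31*(7 + √15/5)) = -45*(-100 + (-217 - 31*√15/5)) = -45*(-317 - 31*√15/5) = 14265 + 279*√15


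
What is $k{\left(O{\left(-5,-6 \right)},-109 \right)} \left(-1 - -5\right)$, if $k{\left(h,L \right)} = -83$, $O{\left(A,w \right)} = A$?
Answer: $-332$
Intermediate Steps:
$k{\left(O{\left(-5,-6 \right)},-109 \right)} \left(-1 - -5\right) = - 83 \left(-1 - -5\right) = - 83 \left(-1 + 5\right) = \left(-83\right) 4 = -332$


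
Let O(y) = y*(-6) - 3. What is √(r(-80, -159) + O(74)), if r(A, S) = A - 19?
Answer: I*√546 ≈ 23.367*I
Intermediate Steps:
r(A, S) = -19 + A
O(y) = -3 - 6*y (O(y) = -6*y - 3 = -3 - 6*y)
√(r(-80, -159) + O(74)) = √((-19 - 80) + (-3 - 6*74)) = √(-99 + (-3 - 444)) = √(-99 - 447) = √(-546) = I*√546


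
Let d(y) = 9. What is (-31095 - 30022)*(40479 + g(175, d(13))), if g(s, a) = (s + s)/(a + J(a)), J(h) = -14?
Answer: -2469676853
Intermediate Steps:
g(s, a) = 2*s/(-14 + a) (g(s, a) = (s + s)/(a - 14) = (2*s)/(-14 + a) = 2*s/(-14 + a))
(-31095 - 30022)*(40479 + g(175, d(13))) = (-31095 - 30022)*(40479 + 2*175/(-14 + 9)) = -61117*(40479 + 2*175/(-5)) = -61117*(40479 + 2*175*(-⅕)) = -61117*(40479 - 70) = -61117*40409 = -2469676853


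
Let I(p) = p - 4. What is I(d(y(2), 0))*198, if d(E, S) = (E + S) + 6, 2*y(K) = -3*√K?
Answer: 396 - 297*√2 ≈ -24.021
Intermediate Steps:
y(K) = -3*√K/2 (y(K) = (-3*√K)/2 = -3*√K/2)
d(E, S) = 6 + E + S
I(p) = -4 + p
I(d(y(2), 0))*198 = (-4 + (6 - 3*√2/2 + 0))*198 = (-4 + (6 - 3*√2/2))*198 = (2 - 3*√2/2)*198 = 396 - 297*√2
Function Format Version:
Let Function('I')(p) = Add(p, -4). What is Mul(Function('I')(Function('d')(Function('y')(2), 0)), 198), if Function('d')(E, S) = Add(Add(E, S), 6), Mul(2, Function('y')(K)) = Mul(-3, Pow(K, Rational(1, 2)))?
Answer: Add(396, Mul(-297, Pow(2, Rational(1, 2)))) ≈ -24.021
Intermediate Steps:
Function('y')(K) = Mul(Rational(-3, 2), Pow(K, Rational(1, 2))) (Function('y')(K) = Mul(Rational(1, 2), Mul(-3, Pow(K, Rational(1, 2)))) = Mul(Rational(-3, 2), Pow(K, Rational(1, 2))))
Function('d')(E, S) = Add(6, E, S)
Function('I')(p) = Add(-4, p)
Mul(Function('I')(Function('d')(Function('y')(2), 0)), 198) = Mul(Add(-4, Add(6, Mul(Rational(-3, 2), Pow(2, Rational(1, 2))), 0)), 198) = Mul(Add(-4, Add(6, Mul(Rational(-3, 2), Pow(2, Rational(1, 2))))), 198) = Mul(Add(2, Mul(Rational(-3, 2), Pow(2, Rational(1, 2)))), 198) = Add(396, Mul(-297, Pow(2, Rational(1, 2))))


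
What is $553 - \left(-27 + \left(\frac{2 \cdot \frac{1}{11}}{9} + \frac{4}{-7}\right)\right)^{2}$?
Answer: $- \frac{98964952}{480249} \approx -206.07$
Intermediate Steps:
$553 - \left(-27 + \left(\frac{2 \cdot \frac{1}{11}}{9} + \frac{4}{-7}\right)\right)^{2} = 553 - \left(-27 + \left(2 \cdot \frac{1}{11} \cdot \frac{1}{9} + 4 \left(- \frac{1}{7}\right)\right)\right)^{2} = 553 - \left(-27 + \left(\frac{2}{11} \cdot \frac{1}{9} - \frac{4}{7}\right)\right)^{2} = 553 - \left(-27 + \left(\frac{2}{99} - \frac{4}{7}\right)\right)^{2} = 553 - \left(-27 - \frac{382}{693}\right)^{2} = 553 - \left(- \frac{19093}{693}\right)^{2} = 553 - \frac{364542649}{480249} = - \frac{98964952}{480249}$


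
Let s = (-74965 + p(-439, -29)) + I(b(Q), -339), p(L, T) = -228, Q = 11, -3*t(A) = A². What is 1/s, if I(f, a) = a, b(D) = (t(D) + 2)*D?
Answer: -1/75532 ≈ -1.3239e-5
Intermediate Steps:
t(A) = -A²/3
b(D) = D*(2 - D²/3) (b(D) = (-D²/3 + 2)*D = (2 - D²/3)*D = D*(2 - D²/3))
s = -75532 (s = (-74965 - 228) - 339 = -75193 - 339 = -75532)
1/s = 1/(-75532) = -1/75532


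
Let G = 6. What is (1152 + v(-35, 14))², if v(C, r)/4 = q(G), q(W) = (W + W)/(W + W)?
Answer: 1336336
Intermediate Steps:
q(W) = 1 (q(W) = (2*W)/((2*W)) = (2*W)*(1/(2*W)) = 1)
v(C, r) = 4 (v(C, r) = 4*1 = 4)
(1152 + v(-35, 14))² = (1152 + 4)² = 1156² = 1336336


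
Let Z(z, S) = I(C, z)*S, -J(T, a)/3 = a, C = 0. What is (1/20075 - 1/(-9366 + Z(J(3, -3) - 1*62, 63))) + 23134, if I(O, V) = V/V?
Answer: 4320453239528/186757725 ≈ 23134.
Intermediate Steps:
J(T, a) = -3*a
I(O, V) = 1
Z(z, S) = S (Z(z, S) = 1*S = S)
(1/20075 - 1/(-9366 + Z(J(3, -3) - 1*62, 63))) + 23134 = (1/20075 - 1/(-9366 + 63)) + 23134 = (1/20075 - 1/(-9303)) + 23134 = (1/20075 - 1*(-1/9303)) + 23134 = (1/20075 + 1/9303) + 23134 = 29378/186757725 + 23134 = 4320453239528/186757725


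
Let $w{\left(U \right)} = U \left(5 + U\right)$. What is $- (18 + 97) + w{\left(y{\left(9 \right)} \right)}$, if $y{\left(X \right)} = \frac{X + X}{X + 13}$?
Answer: $- \frac{13339}{121} \approx -110.24$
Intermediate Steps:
$y{\left(X \right)} = \frac{2 X}{13 + X}$
$- (18 + 97) + w{\left(y{\left(9 \right)} \right)} = - (18 + 97) + 2 \cdot 9 \frac{1}{13 + 9} \left(5 + 2 \cdot 9 \frac{1}{13 + 9}\right) = \left(-1\right) 115 + 2 \cdot 9 \cdot \frac{1}{22} \left(5 + 2 \cdot 9 \cdot \frac{1}{22}\right) = -115 + 2 \cdot 9 \cdot \frac{1}{22} \left(5 + 2 \cdot 9 \cdot \frac{1}{22}\right) = -115 + \frac{9 \left(5 + \frac{9}{11}\right)}{11} = -115 + \frac{9}{11} \cdot \frac{64}{11} = -115 + \frac{576}{121} = - \frac{13339}{121}$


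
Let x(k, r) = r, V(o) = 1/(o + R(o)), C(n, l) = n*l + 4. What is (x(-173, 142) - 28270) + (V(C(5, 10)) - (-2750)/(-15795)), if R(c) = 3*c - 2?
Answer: -19015373869/676026 ≈ -28128.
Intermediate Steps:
C(n, l) = 4 + l*n (C(n, l) = l*n + 4 = 4 + l*n)
R(c) = -2 + 3*c
V(o) = 1/(-2 + 4*o) (V(o) = 1/(o + (-2 + 3*o)) = 1/(-2 + 4*o))
(x(-173, 142) - 28270) + (V(C(5, 10)) - (-2750)/(-15795)) = (142 - 28270) + (1/(2*(-1 + 2*(4 + 10*5))) - (-2750)/(-15795)) = -28128 + (1/(2*(-1 + 2*(4 + 50))) - (-2750)*(-1)/15795) = -28128 + (1/(2*(-1 + 2*54)) - 1*550/3159) = -28128 + (1/(2*(-1 + 108)) - 550/3159) = -28128 + ((½)/107 - 550/3159) = -28128 + ((½)*(1/107) - 550/3159) = -28128 + (1/214 - 550/3159) = -28128 - 114541/676026 = -19015373869/676026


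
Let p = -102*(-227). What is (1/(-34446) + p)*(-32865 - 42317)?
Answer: -29981178816653/17223 ≈ -1.7408e+9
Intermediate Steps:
p = 23154
(1/(-34446) + p)*(-32865 - 42317) = (1/(-34446) + 23154)*(-32865 - 42317) = (-1/34446 + 23154)*(-75182) = (797562683/34446)*(-75182) = -29981178816653/17223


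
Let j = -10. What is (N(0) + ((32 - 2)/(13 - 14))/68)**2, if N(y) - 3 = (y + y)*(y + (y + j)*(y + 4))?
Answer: 7569/1156 ≈ 6.5476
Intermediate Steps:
N(y) = 3 + 2*y*(y + (-10 + y)*(4 + y)) (N(y) = 3 + (y + y)*(y + (y - 10)*(y + 4)) = 3 + (2*y)*(y + (-10 + y)*(4 + y)) = 3 + 2*y*(y + (-10 + y)*(4 + y)))
(N(0) + ((32 - 2)/(13 - 14))/68)**2 = ((3 - 80*0 - 10*0**2 + 2*0**3) + ((32 - 2)/(13 - 14))/68)**2 = ((3 + 0 - 10*0 + 2*0) + (30/(-1))*(1/68))**2 = ((3 + 0 + 0 + 0) + (30*(-1))*(1/68))**2 = (3 - 30*1/68)**2 = (3 - 15/34)**2 = (87/34)**2 = 7569/1156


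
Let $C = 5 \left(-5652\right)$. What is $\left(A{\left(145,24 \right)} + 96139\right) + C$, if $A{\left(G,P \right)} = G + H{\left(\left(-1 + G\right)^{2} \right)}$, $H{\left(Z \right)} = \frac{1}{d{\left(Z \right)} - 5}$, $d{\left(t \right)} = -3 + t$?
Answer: $\frac{1410001473}{20728} \approx 68024.0$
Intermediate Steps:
$C = -28260$
$H{\left(Z \right)} = \frac{1}{-8 + Z}$ ($H{\left(Z \right)} = \frac{1}{\left(-3 + Z\right) - 5} = \frac{1}{-8 + Z}$)
$A{\left(G,P \right)} = G + \frac{1}{-8 + \left(-1 + G\right)^{2}}$
$\left(A{\left(145,24 \right)} + 96139\right) + C = \left(\frac{1 + 145 \left(-8 + \left(-1 + 145\right)^{2}\right)}{-8 + \left(-1 + 145\right)^{2}} + 96139\right) - 28260 = \left(\frac{1 + 145 \left(-8 + 144^{2}\right)}{-8 + 144^{2}} + 96139\right) - 28260 = \left(\frac{1 + 145 \left(-8 + 20736\right)}{-8 + 20736} + 96139\right) - 28260 = \left(\frac{1 + 145 \cdot 20728}{20728} + 96139\right) - 28260 = \left(\frac{1 + 3005560}{20728} + 96139\right) - 28260 = \left(\frac{1}{20728} \cdot 3005561 + 96139\right) - 28260 = \left(\frac{3005561}{20728} + 96139\right) - 28260 = \frac{1995774753}{20728} - 28260 = \frac{1410001473}{20728}$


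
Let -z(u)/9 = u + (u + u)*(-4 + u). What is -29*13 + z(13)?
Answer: -2600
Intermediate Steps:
z(u) = -9*u - 18*u*(-4 + u) (z(u) = -9*(u + (u + u)*(-4 + u)) = -9*(u + (2*u)*(-4 + u)) = -9*(u + 2*u*(-4 + u)) = -9*u - 18*u*(-4 + u))
-29*13 + z(13) = -29*13 + 9*13*(7 - 2*13) = -377 + 9*13*(7 - 26) = -377 + 9*13*(-19) = -377 - 2223 = -2600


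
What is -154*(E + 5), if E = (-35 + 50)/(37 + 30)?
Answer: -53900/67 ≈ -804.48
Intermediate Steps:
E = 15/67 ≈ 0.22388
-154*(E + 5) = -154*(15/67 + 5) = -154*350/67 = -53900/67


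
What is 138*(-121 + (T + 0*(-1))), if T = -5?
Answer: -17388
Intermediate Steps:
138*(-121 + (T + 0*(-1))) = 138*(-121 + (-5 + 0*(-1))) = 138*(-121 + (-5 + 0)) = 138*(-121 - 5) = 138*(-126) = -17388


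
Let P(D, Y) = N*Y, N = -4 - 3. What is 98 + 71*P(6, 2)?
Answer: -896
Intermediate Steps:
N = -7
P(D, Y) = -7*Y
98 + 71*P(6, 2) = 98 + 71*(-7*2) = 98 + 71*(-14) = 98 - 994 = -896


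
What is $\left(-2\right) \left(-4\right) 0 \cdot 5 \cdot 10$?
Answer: $0$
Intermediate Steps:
$\left(-2\right) \left(-4\right) 0 \cdot 5 \cdot 10 = 8 \cdot 0 \cdot 10 = 0 \cdot 10 = 0$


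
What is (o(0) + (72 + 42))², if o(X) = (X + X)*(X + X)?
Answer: 12996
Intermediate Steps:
o(X) = 4*X² (o(X) = (2*X)*(2*X) = 4*X²)
(o(0) + (72 + 42))² = (4*0² + (72 + 42))² = (4*0 + 114)² = (0 + 114)² = 114² = 12996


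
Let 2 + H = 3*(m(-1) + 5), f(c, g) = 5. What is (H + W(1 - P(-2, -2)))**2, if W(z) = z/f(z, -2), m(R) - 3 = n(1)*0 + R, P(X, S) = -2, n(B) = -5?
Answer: 9604/25 ≈ 384.16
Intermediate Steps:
m(R) = 3 + R (m(R) = 3 + (-5*0 + R) = 3 + (0 + R) = 3 + R)
W(z) = z/5
H = 19 (H = -2 + 3*((3 - 1) + 5) = -2 + 3*(2 + 5) = -2 + 3*7 = -2 + 21 = 19)
(H + W(1 - P(-2, -2)))**2 = (19 + (1 - 1*(-2))/5)**2 = (19 + (1 + 2)/5)**2 = (19 + (1/5)*3)**2 = (19 + 3/5)**2 = (98/5)**2 = 9604/25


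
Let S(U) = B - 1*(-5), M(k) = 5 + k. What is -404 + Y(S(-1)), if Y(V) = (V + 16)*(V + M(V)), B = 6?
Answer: 325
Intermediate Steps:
S(U) = 11 (S(U) = 6 - 1*(-5) = 6 + 5 = 11)
Y(V) = (5 + 2*V)*(16 + V) (Y(V) = (V + 16)*(V + (5 + V)) = (16 + V)*(5 + 2*V) = (5 + 2*V)*(16 + V))
-404 + Y(S(-1)) = -404 + (80 + 2*11² + 37*11) = -404 + (80 + 2*121 + 407) = -404 + (80 + 242 + 407) = -404 + 729 = 325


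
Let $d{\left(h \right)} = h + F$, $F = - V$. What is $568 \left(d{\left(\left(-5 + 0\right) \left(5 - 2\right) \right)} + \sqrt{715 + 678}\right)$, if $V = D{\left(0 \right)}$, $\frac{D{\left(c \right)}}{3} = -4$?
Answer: $-1704 + 568 \sqrt{1393} \approx 19495.0$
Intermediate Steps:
$D{\left(c \right)} = -12$ ($D{\left(c \right)} = 3 \left(-4\right) = -12$)
$V = -12$
$F = 12$ ($F = \left(-1\right) \left(-12\right) = 12$)
$d{\left(h \right)} = 12 + h$ ($d{\left(h \right)} = h + 12 = 12 + h$)
$568 \left(d{\left(\left(-5 + 0\right) \left(5 - 2\right) \right)} + \sqrt{715 + 678}\right) = 568 \left(\left(12 + \left(-5 + 0\right) \left(5 - 2\right)\right) + \sqrt{715 + 678}\right) = 568 \left(\left(12 - 15\right) + \sqrt{1393}\right) = 568 \left(-3 + \sqrt{1393}\right) = -1704 + 568 \sqrt{1393}$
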